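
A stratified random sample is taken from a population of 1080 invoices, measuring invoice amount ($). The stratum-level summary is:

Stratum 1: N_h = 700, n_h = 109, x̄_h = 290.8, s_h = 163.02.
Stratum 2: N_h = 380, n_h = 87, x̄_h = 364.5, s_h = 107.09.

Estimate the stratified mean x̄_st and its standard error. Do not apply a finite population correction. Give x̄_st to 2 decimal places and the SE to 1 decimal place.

x̄_st = Σ W_h x̄_h = (700·290.8 + 380·364.5)/1080 = 316.73148
V̂(x̄_st) = Σ W_h² s_h²/n_h, with W_h = N_h/N and N = 1080:
  stratum 1: (700/1080)²·163.02²/109 = 102.424
  stratum 2: (380/1080)²·107.09²/87 = 16.3192
V̂(x̄_st) = 118.744
SE(x̄_st) = √118.744 = 10.897

x̄_st ≈ 316.73, SE ≈ 10.9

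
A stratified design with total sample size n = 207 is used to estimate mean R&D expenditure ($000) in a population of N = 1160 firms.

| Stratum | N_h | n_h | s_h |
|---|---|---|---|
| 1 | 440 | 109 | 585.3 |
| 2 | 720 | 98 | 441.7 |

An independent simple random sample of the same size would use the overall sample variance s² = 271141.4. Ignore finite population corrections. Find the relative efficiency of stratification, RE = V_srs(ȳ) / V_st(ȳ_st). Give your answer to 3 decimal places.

RE ≈ 1.074

V̂(ȳ_st) = Σ W_h² s_h²/n_h, with W_h = N_h/N and N = 1160:
  stratum 1: (440/1160)²·585.3²/109 = 452.189
  stratum 2: (720/1160)²·441.7²/98 = 766.969
V_st = 1219.16
V_srs = s²/n = 271141.4/207 = 1309.86
Relative efficiency = V_srs / V_st = 1309.86/1219.16 = 1.0744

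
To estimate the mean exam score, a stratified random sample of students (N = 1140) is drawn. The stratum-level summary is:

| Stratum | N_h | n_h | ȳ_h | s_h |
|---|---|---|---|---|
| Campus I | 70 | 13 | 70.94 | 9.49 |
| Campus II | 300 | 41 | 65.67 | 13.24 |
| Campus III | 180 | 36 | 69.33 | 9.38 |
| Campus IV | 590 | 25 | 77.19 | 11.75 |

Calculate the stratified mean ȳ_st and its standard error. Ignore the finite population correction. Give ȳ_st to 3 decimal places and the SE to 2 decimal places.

ȳ_st ≈ 72.534, SE ≈ 1.36

ȳ_st = Σ W_h ȳ_h = (70·70.94 + 300·65.67 + 180·69.33 + 590·77.19)/1140 = 72.53360
V̂(ȳ_st) = Σ W_h² s_h²/n_h, with W_h = N_h/N and N = 1140:
  stratum Campus I: (70/1140)²·9.49²/13 = 0.0261201
  stratum Campus II: (300/1140)²·13.24²/41 = 0.296091
  stratum Campus III: (180/1140)²·9.38²/36 = 0.060931
  stratum Campus IV: (590/1140)²·11.75²/25 = 1.47921
V̂(ȳ_st) = 1.86235
SE(ȳ_st) = √1.86235 = 1.36468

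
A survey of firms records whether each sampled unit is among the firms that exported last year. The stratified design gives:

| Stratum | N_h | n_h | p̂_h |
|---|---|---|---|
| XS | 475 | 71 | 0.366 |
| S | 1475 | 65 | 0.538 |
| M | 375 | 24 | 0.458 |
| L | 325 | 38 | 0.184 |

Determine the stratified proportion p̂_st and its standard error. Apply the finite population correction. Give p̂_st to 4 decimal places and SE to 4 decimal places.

N = 2650; stratum weights W_h = N_h/N.
p̂_st = Σ W_h p̂_h = (475·0.366 + 1475·0.538 + 375·0.458 + 325·0.184)/2650 = 0.45243
V̂(p̂_st) = Σ W_h² (1 − n_h/N_h) p̂_h(1−p̂_h)/(n_h−1):
  stratum XS: (475/2650)²·(1 − 71/475)·0.366·0.634/70 = 9.05848e-05
  stratum S: (1475/2650)²·(1 − 65/1475)·0.538·0.462/64 = 0.00115017
  stratum M: (375/2650)²·(1 − 24/375)·0.458·0.542/23 = 0.000202294
  stratum L: (325/2650)²·(1 − 38/325)·0.184·0.816/37 = 5.38989e-05
V̂(p̂_st) = 0.00149695; SE = √V̂ = 0.0386905

p̂_st ≈ 0.4524, SE ≈ 0.0387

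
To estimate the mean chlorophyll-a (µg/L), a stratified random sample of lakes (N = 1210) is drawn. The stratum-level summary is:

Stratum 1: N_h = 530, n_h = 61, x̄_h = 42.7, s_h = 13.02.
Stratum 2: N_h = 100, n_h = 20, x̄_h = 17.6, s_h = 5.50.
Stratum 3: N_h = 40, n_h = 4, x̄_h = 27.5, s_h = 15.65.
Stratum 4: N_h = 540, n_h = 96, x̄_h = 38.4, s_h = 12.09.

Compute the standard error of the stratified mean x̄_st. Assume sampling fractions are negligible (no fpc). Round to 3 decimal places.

SE(x̄_st) ≈ 0.956

V̂(x̄_st) = Σ W_h² s_h²/n_h, with W_h = N_h/N and N = 1210:
  stratum 1: (530/1210)²·13.02²/61 = 0.533179
  stratum 2: (100/1210)²·5.50²/20 = 0.0103306
  stratum 3: (40/1210)²·15.65²/4 = 0.0669141
  stratum 4: (540/1210)²·12.09²/96 = 0.303248
V̂(x̄_st) = 0.913672
SE(x̄_st) = √0.913672 = 0.955862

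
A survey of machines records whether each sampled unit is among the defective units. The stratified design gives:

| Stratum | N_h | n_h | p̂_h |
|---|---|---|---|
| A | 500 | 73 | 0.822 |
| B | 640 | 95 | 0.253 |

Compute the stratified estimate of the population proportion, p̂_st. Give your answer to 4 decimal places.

p̂_st ≈ 0.5026

N = 1140; stratum weights W_h = N_h/N.
p̂_st = Σ W_h p̂_h = (500·0.822 + 640·0.253)/1140 = 0.50256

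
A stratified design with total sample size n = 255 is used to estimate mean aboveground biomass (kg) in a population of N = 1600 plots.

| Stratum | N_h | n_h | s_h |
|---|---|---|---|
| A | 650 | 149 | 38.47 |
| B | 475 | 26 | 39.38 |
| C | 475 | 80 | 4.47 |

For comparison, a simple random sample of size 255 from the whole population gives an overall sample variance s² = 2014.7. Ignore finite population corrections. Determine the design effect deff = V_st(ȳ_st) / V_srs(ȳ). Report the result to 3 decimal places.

deff ≈ 0.876

V̂(ȳ_st) = Σ W_h² s_h²/n_h, with W_h = N_h/N and N = 1600:
  stratum A: (650/1600)²·38.47²/149 = 1.63925
  stratum B: (475/1600)²·39.38²/26 = 5.25685
  stratum C: (475/1600)²·4.47²/80 = 0.0220126
V_st = 6.91811
V_srs = s²/n = 2014.7/255 = 7.90078
deff = V_st / V_srs = 6.91811/7.90078 = 0.8756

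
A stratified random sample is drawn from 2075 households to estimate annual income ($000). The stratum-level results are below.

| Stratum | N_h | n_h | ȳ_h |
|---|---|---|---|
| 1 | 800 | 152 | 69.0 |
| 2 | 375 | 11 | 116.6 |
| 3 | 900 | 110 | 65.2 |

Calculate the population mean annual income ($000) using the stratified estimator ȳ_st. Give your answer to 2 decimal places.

ȳ_st ≈ 75.95

N = Σ N_h = 2075. Stratum weights W_h = N_h/N.
ȳ_st = (800·69.0 + 375·116.6 + 900·65.2) / 2075 = 75.9542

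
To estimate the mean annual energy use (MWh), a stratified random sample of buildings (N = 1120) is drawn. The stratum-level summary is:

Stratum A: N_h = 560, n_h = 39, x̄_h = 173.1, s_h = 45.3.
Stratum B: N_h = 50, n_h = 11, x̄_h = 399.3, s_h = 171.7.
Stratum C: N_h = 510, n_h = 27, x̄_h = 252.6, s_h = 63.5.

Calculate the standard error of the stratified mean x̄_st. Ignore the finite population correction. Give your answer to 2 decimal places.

SE(x̄_st) ≈ 7.03

V̂(x̄_st) = Σ W_h² s_h²/n_h, with W_h = N_h/N and N = 1120:
  stratum A: (560/1120)²·45.3²/39 = 13.1544
  stratum B: (50/1120)²·171.7²/11 = 5.34136
  stratum C: (510/1120)²·63.5²/27 = 30.9662
V̂(x̄_st) = 49.462
SE(x̄_st) = √49.462 = 7.03292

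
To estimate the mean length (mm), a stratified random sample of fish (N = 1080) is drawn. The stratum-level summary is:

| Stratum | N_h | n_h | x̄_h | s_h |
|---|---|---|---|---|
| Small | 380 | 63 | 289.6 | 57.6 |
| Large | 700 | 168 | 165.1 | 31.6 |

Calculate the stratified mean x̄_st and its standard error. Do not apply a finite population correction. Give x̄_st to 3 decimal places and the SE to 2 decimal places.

x̄_st = Σ W_h x̄_h = (380·289.6 + 700·165.1)/1080 = 208.90556
V̂(x̄_st) = Σ W_h² s_h²/n_h, with W_h = N_h/N and N = 1080:
  stratum Small: (380/1080)²·57.6²/63 = 6.51965
  stratum Large: (700/1080)²·31.6²/168 = 2.49697
V̂(x̄_st) = 9.01662
SE(x̄_st) = √9.01662 = 3.00277

x̄_st ≈ 208.906, SE ≈ 3.00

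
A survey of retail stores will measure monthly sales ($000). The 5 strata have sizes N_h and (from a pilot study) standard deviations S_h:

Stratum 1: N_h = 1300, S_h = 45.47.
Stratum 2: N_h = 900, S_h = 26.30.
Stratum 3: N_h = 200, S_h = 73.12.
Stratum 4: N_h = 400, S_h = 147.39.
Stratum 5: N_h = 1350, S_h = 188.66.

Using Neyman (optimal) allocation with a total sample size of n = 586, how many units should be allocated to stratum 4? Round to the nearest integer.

84

Neyman allocation: n_h = n · N_h S_h / Σ N_i S_i, with n = 586.
  stratum 1: N_h·S_h = 1300·45.47 = 59111.00
  stratum 2: N_h·S_h = 900·26.30 = 23670.00
  stratum 3: N_h·S_h = 200·73.12 = 14624.00
  stratum 4: N_h·S_h = 400·147.39 = 58956.00
  stratum 5: N_h·S_h = 1350·188.66 = 254691.00
Σ N_h S_h = 411052.00
n for stratum 4 = 586·58956.00/411052.00 = 84.048 → 84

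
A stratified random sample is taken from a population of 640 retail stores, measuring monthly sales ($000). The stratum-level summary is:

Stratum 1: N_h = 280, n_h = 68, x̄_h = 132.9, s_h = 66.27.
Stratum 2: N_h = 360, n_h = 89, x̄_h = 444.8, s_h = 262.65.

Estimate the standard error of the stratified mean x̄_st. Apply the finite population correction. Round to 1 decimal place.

V̂(x̄_st) = Σ W_h² (1 − n_h/N_h) s_h²/n_h, with W_h = N_h/N and N = 640:
  stratum 1: (280/640)²·(1 − 68/280)·66.27²/68 = 9.35964
  stratum 2: (360/640)²·(1 − 89/360)·262.65²/89 = 184.619
V̂(x̄_st) = 193.979
SE(x̄_st) = √193.979 = 13.9276

SE(x̄_st) ≈ 13.9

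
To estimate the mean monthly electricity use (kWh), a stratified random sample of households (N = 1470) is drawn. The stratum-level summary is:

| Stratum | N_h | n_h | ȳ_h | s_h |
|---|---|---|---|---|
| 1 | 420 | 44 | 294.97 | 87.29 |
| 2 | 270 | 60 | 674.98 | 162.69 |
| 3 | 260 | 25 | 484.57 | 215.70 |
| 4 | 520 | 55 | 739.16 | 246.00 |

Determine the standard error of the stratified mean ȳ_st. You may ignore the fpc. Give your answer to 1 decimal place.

V̂(ȳ_st) = Σ W_h² s_h²/n_h, with W_h = N_h/N and N = 1470:
  stratum 1: (420/1470)²·87.29²/44 = 14.1364
  stratum 2: (270/1470)²·162.69²/60 = 14.8821
  stratum 3: (260/1470)²·215.70²/25 = 58.22
  stratum 4: (520/1470)²·246.00²/55 = 137.683
V̂(ȳ_st) = 224.921
SE(ȳ_st) = √224.921 = 14.9974

SE(ȳ_st) ≈ 15.0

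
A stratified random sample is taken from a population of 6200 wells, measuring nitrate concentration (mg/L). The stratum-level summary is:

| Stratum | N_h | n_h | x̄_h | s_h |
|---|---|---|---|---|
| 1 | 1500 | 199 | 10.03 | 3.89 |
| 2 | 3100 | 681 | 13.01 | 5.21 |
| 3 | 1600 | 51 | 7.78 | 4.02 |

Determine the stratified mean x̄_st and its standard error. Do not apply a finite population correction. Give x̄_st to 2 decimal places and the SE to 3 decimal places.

x̄_st = Σ W_h x̄_h = (1500·10.03 + 3100·13.01 + 1600·7.78)/6200 = 10.93935
V̂(x̄_st) = Σ W_h² s_h²/n_h, with W_h = N_h/N and N = 6200:
  stratum 1: (1500/6200)²·3.89²/199 = 0.00445087
  stratum 2: (3100/6200)²·5.21²/681 = 0.00996479
  stratum 3: (1600/6200)²·4.02²/51 = 0.0211027
V̂(x̄_st) = 0.0355184
SE(x̄_st) = √0.0355184 = 0.188463

x̄_st ≈ 10.94, SE ≈ 0.188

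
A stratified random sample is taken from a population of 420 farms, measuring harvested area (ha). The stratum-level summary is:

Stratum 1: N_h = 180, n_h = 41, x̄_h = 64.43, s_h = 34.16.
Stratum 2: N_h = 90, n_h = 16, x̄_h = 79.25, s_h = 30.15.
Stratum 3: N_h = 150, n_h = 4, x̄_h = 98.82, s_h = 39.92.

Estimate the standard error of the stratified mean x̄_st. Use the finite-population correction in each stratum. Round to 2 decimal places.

SE(x̄_st) ≈ 7.46

V̂(x̄_st) = Σ W_h² (1 − n_h/N_h) s_h²/n_h, with W_h = N_h/N and N = 420:
  stratum 1: (180/420)²·(1 − 41/180)·34.16²/41 = 4.03683
  stratum 2: (90/420)²·(1 − 16/90)·30.15²/16 = 2.14501
  stratum 3: (150/420)²·(1 − 4/150)·39.92²/4 = 49.4614
V̂(x̄_st) = 55.6433
SE(x̄_st) = √55.6433 = 7.45944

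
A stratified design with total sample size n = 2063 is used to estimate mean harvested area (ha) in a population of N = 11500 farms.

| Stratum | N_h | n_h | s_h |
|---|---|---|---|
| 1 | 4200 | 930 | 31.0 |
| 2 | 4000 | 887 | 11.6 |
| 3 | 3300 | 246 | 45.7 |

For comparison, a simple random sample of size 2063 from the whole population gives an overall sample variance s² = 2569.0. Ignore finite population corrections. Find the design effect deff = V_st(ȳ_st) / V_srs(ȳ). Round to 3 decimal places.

V̂(ȳ_st) = Σ W_h² s_h²/n_h, with W_h = N_h/N and N = 11500:
  stratum 1: (4200/11500)²·31.0²/930 = 0.13783
  stratum 2: (4000/11500)²·11.6²/887 = 0.0183534
  stratum 3: (3300/11500)²·45.7²/246 = 0.699084
V_st = 0.855267
V_srs = s²/n = 2569.0/2063 = 1.24527
deff = V_st / V_srs = 0.855267/1.24527 = 0.6868

deff ≈ 0.687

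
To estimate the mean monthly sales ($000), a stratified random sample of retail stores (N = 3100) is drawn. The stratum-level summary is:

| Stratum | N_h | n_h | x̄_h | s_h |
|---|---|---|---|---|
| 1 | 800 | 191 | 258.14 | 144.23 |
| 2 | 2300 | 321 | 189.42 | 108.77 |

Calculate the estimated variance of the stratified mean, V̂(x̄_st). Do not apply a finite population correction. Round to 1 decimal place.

V̂(x̄_st) ≈ 27.5

V̂(x̄_st) = Σ W_h² s_h²/n_h, with W_h = N_h/N and N = 3100:
  stratum 1: (800/3100)²·144.23²/191 = 7.25328
  stratum 2: (2300/3100)²·108.77²/321 = 20.2883
V̂(x̄_st) = 27.5416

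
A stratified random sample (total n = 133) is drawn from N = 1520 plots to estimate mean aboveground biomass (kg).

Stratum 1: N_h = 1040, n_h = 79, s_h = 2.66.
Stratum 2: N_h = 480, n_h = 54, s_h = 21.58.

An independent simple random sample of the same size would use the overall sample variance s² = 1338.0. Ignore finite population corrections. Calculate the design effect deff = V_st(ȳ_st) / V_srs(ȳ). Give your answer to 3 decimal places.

deff ≈ 0.090

V̂(ȳ_st) = Σ W_h² s_h²/n_h, with W_h = N_h/N and N = 1520:
  stratum 1: (1040/1520)²·2.66²/79 = 0.0419291
  stratum 2: (480/1520)²·21.58²/54 = 0.860012
V_st = 0.901941
V_srs = s²/n = 1338.0/133 = 10.0602
deff = V_st / V_srs = 0.901941/10.0602 = 0.0897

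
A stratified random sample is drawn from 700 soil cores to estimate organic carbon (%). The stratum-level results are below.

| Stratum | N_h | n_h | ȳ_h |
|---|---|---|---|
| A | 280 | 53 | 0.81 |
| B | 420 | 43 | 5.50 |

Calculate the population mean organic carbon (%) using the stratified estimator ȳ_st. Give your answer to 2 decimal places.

ȳ_st ≈ 3.62

N = Σ N_h = 700. Stratum weights W_h = N_h/N.
ȳ_st = (280·0.81 + 420·5.50) / 700 = 3.6240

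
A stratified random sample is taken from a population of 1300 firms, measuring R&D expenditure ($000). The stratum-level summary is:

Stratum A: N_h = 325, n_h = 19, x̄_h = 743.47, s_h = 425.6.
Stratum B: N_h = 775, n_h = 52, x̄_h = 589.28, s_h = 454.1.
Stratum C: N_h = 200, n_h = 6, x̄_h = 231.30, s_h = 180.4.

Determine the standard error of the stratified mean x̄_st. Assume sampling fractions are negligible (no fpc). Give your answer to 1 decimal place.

V̂(x̄_st) = Σ W_h² s_h²/n_h, with W_h = N_h/N and N = 1300:
  stratum A: (325/1300)²·425.6²/19 = 595.84
  stratum B: (775/1300)²·454.1²/52 = 1409.34
  stratum C: (200/1300)²·180.4²/6 = 128.379
V̂(x̄_st) = 2133.56
SE(x̄_st) = √2133.56 = 46.1905

SE(x̄_st) ≈ 46.2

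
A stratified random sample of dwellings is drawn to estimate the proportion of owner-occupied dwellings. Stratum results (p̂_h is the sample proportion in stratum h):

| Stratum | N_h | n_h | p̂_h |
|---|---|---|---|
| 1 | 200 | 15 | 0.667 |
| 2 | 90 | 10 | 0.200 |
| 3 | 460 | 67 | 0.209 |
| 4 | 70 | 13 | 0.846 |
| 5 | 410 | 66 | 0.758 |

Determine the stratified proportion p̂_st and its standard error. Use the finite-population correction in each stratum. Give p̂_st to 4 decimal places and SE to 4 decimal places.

N = 1230; stratum weights W_h = N_h/N.
p̂_st = Σ W_h p̂_h = (200·0.667 + 90·0.200 + 460·0.209 + 70·0.846 + 410·0.758)/1230 = 0.50207
V̂(p̂_st) = Σ W_h² (1 − n_h/N_h) p̂_h(1−p̂_h)/(n_h−1):
  stratum 1: (200/1230)²·(1 − 15/200)·0.667·0.333/14 = 0.000388002
  stratum 2: (90/1230)²·(1 − 10/90)·0.200·0.800/9 = 8.46057e-05
  stratum 3: (460/1230)²·(1 − 67/460)·0.209·0.791/66 = 0.000299308
  stratum 4: (70/1230)²·(1 − 13/70)·0.846·0.154/12 = 2.86334e-05
  stratum 5: (410/1230)²·(1 − 66/410)·0.758·0.242/65 = 0.000263089
V̂(p̂_st) = 0.00106364; SE = √V̂ = 0.0326135

p̂_st ≈ 0.5021, SE ≈ 0.0326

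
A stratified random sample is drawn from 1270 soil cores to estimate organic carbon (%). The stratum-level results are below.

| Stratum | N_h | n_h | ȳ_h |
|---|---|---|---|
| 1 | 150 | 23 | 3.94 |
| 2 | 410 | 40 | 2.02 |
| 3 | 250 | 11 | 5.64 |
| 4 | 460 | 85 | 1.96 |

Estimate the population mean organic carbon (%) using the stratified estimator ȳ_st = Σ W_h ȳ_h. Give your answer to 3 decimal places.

ȳ_st ≈ 2.938

N = Σ N_h = 1270. Stratum weights W_h = N_h/N.
ȳ_st = (150·3.94 + 410·2.02 + 250·5.64 + 460·1.96) / 1270 = 2.93764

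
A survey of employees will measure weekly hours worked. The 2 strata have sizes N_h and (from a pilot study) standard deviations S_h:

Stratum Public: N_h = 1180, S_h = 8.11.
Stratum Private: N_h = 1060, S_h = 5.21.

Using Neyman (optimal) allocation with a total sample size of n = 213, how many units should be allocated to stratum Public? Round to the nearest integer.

135

Neyman allocation: n_h = n · N_h S_h / Σ N_i S_i, with n = 213.
  stratum Public: N_h·S_h = 1180·8.11 = 9569.80
  stratum Private: N_h·S_h = 1060·5.21 = 5522.60
Σ N_h S_h = 15092.40
n for stratum Public = 213·9569.80/15092.40 = 135.059 → 135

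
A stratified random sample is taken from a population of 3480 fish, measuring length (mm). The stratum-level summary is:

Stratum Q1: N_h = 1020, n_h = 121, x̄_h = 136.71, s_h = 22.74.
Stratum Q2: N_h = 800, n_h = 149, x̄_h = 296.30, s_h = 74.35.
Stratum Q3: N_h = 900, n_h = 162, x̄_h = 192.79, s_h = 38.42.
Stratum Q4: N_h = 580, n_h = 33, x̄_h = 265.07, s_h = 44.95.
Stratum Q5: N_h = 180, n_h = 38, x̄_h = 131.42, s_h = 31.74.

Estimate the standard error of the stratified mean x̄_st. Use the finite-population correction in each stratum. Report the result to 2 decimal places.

V̂(x̄_st) = Σ W_h² (1 − n_h/N_h) s_h²/n_h, with W_h = N_h/N and N = 3480:
  stratum Q1: (1020/3480)²·(1 − 121/1020)·22.74²/121 = 0.323591
  stratum Q2: (800/3480)²·(1 − 149/800)·74.35²/149 = 1.59547
  stratum Q3: (900/3480)²·(1 − 162/900)·38.42²/162 = 0.499735
  stratum Q4: (580/3480)²·(1 − 33/580)·44.95²/33 = 1.60399
  stratum Q5: (180/3480)²·(1 − 38/180)·31.74²/38 = 0.0559542
V̂(x̄_st) = 4.07874
SE(x̄_st) = √4.07874 = 2.01959

SE(x̄_st) ≈ 2.02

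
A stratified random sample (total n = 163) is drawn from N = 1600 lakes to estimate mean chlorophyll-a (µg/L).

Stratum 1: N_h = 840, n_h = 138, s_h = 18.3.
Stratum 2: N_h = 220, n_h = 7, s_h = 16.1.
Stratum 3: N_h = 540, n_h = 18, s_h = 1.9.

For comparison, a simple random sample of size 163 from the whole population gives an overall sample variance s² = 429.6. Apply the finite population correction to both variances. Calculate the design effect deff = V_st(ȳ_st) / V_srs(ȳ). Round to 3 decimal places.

deff ≈ 0.532

V̂(ȳ_st) = Σ W_h² (1 − n_h/N_h) s_h²/n_h, with W_h = N_h/N and N = 1600:
  stratum 1: (840/1600)²·(1 − 138/840)·18.3²/138 = 0.558984
  stratum 2: (220/1600)²·(1 − 7/220)·16.1²/7 = 0.677823
  stratum 3: (540/1600)²·(1 − 18/540)·1.9²/18 = 0.022083
V_st = 1.25889
V_srs = (1 − 163/1600)·429.6/163 = 2.36708
deff = V_st / V_srs = 1.25889/2.36708 = 0.5318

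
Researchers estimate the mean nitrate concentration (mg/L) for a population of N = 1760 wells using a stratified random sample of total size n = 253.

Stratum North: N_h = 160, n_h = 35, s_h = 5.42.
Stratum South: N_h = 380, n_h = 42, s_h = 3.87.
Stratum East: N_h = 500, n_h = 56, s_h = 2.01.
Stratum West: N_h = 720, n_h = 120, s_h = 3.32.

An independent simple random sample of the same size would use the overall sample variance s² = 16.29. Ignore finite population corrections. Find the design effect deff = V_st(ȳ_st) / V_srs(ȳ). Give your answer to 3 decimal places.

V̂(ȳ_st) = Σ W_h² s_h²/n_h, with W_h = N_h/N and N = 1760:
  stratum North: (160/1760)²·5.42²/35 = 0.00693658
  stratum South: (380/1760)²·3.87²/42 = 0.0166232
  stratum East: (500/1760)²·2.01²/56 = 0.00582262
  stratum West: (720/1760)²·3.32²/120 = 0.0153721
V_st = 0.0447545
V_srs = s²/n = 16.29/253 = 0.0643874
deff = V_st / V_srs = 0.0447545/0.0643874 = 0.6951

deff ≈ 0.695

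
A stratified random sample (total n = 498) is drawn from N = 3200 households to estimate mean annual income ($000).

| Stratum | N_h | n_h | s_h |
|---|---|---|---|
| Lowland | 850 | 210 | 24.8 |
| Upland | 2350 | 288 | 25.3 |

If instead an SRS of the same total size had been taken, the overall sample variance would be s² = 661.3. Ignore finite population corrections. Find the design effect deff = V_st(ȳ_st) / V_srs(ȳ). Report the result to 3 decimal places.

V̂(ȳ_st) = Σ W_h² s_h²/n_h, with W_h = N_h/N and N = 3200:
  stratum Lowland: (850/3200)²·24.8²/210 = 0.206644
  stratum Upland: (2350/3200)²·25.3²/288 = 1.19863
V_st = 1.40527
V_srs = s²/n = 661.3/498 = 1.32791
deff = V_st / V_srs = 1.40527/1.32791 = 1.0583

deff ≈ 1.058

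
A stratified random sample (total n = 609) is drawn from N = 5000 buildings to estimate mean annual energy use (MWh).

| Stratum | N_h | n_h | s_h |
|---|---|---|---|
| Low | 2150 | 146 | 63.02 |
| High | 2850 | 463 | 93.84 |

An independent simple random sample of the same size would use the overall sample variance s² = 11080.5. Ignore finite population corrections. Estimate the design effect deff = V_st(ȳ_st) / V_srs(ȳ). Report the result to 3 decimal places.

V̂(ȳ_st) = Σ W_h² s_h²/n_h, with W_h = N_h/N and N = 5000:
  stratum Low: (2150/5000)²·63.02²/146 = 5.02969
  stratum High: (2850/5000)²·93.84²/463 = 6.17938
V_st = 11.2091
V_srs = s²/n = 11080.5/609 = 18.1946
deff = V_st / V_srs = 11.2091/18.1946 = 0.6161

deff ≈ 0.616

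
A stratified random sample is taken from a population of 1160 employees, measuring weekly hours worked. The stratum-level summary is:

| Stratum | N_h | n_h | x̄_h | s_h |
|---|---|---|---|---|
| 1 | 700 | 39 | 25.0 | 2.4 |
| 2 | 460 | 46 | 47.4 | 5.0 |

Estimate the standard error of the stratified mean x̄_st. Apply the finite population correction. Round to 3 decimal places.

SE(x̄_st) ≈ 0.357

V̂(x̄_st) = Σ W_h² (1 − n_h/N_h) s_h²/n_h, with W_h = N_h/N and N = 1160:
  stratum 1: (700/1160)²·(1 − 39/700)·2.4²/39 = 0.0507857
  stratum 2: (460/1160)²·(1 − 46/460)·5.0²/46 = 0.0769174
V̂(x̄_st) = 0.127703
SE(x̄_st) = √0.127703 = 0.357356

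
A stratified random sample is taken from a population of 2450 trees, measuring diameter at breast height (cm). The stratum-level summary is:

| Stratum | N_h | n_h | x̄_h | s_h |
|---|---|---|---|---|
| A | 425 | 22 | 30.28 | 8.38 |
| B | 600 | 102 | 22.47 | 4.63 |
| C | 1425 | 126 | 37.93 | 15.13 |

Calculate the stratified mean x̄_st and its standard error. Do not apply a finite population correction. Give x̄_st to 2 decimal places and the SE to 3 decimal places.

x̄_st ≈ 32.82, SE ≈ 0.850

x̄_st = Σ W_h x̄_h = (425·30.28 + 600·22.47 + 1425·37.93)/2450 = 32.81684
V̂(x̄_st) = Σ W_h² s_h²/n_h, with W_h = N_h/N and N = 2450:
  stratum A: (425/2450)²·8.38²/22 = 0.096053
  stratum B: (600/2450)²·4.63²/102 = 0.0126047
  stratum C: (1425/2450)²·15.13²/126 = 0.614617
V̂(x̄_st) = 0.723275
SE(x̄_st) = √0.723275 = 0.850456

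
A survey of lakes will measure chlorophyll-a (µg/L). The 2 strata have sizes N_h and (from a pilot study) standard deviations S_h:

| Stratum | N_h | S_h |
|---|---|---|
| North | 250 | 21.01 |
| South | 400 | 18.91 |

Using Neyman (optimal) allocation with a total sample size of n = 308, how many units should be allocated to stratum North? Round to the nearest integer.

Neyman allocation: n_h = n · N_h S_h / Σ N_i S_i, with n = 308.
  stratum North: N_h·S_h = 250·21.01 = 5252.50
  stratum South: N_h·S_h = 400·18.91 = 7564.00
Σ N_h S_h = 12816.50
n for stratum North = 308·5252.50/12816.50 = 126.226 → 126

126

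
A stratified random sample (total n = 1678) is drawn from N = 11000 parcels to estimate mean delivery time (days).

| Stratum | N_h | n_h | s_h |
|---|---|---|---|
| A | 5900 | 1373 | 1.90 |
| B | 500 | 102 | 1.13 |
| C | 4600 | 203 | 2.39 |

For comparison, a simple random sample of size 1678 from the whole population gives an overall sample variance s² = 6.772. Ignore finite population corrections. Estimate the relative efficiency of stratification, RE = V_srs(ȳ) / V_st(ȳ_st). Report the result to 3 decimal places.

RE ≈ 0.708

V̂(ȳ_st) = Σ W_h² s_h²/n_h, with W_h = N_h/N and N = 11000:
  stratum A: (5900/11000)²·1.90²/1373 = 0.000756407
  stratum B: (500/11000)²·1.13²/102 = 2.58649e-05
  stratum C: (4600/11000)²·2.39²/203 = 0.00492074
V_st = 0.00570301
V_srs = s²/n = 6.772/1678 = 0.00403576
Relative efficiency = V_srs / V_st = 0.00403576/0.00570301 = 0.7077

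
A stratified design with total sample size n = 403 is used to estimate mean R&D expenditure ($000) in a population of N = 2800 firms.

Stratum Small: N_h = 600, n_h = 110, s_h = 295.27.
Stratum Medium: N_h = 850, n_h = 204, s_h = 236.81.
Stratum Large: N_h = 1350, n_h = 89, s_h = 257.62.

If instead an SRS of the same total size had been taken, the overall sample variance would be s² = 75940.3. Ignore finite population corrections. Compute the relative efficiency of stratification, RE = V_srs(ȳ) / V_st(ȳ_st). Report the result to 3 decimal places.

RE ≈ 0.802

V̂(ȳ_st) = Σ W_h² s_h²/n_h, with W_h = N_h/N and N = 2800:
  stratum Small: (600/2800)²·295.27²/110 = 36.3942
  stratum Medium: (850/2800)²·236.81²/204 = 25.3333
  stratum Large: (1350/2800)²·257.62²/89 = 173.349
V_st = 235.076
V_srs = s²/n = 75940.3/403 = 188.437
Relative efficiency = V_srs / V_st = 188.437/235.076 = 0.8016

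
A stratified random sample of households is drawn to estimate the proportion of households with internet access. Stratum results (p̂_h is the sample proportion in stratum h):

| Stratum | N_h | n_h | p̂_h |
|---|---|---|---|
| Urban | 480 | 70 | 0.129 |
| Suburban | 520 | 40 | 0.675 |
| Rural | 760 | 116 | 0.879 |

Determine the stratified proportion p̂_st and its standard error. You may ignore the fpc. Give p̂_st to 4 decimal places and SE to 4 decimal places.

p̂_st ≈ 0.6142, SE ≈ 0.0280

N = 1760; stratum weights W_h = N_h/N.
p̂_st = Σ W_h p̂_h = (480·0.129 + 520·0.675 + 760·0.879)/1760 = 0.61418
V̂(p̂_st) = Σ W_h² p̂_h(1−p̂_h)/(n_h−1):
  stratum Urban: (480/1760)²·0.129·0.871/69 = 0.00012112
  stratum Suburban: (520/1760)²·0.675·0.325/39 = 0.000491025
  stratum Rural: (760/1760)²·0.879·0.121/115 = 0.000172456
V̂(p̂_st) = 0.000784601; SE = √V̂ = 0.0280107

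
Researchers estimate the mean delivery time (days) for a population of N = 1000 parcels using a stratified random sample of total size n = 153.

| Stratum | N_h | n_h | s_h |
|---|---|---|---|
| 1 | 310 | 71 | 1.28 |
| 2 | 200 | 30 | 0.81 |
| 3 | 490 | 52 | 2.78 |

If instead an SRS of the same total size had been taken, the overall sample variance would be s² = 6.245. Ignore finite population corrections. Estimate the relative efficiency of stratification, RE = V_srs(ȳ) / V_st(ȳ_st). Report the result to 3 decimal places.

RE ≈ 1.053

V̂(ȳ_st) = Σ W_h² s_h²/n_h, with W_h = N_h/N and N = 1000:
  stratum 1: (310/1000)²·1.28²/71 = 0.00221761
  stratum 2: (200/1000)²·0.81²/30 = 0.0008748
  stratum 3: (490/1000)²·2.78²/52 = 0.0356844
V_st = 0.0387768
V_srs = s²/n = 6.245/153 = 0.040817
Relative efficiency = V_srs / V_st = 0.040817/0.0387768 = 1.0526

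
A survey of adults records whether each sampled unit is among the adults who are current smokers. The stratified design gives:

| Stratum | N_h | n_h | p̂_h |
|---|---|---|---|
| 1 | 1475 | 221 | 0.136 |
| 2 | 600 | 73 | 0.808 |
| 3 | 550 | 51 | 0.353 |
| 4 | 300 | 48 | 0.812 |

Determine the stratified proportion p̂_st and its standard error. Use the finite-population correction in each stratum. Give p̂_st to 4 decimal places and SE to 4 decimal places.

N = 2925; stratum weights W_h = N_h/N.
p̂_st = Σ W_h p̂_h = (1475·0.136 + 600·0.808 + 550·0.353 + 300·0.812)/2925 = 0.38398
V̂(p̂_st) = Σ W_h² (1 − n_h/N_h) p̂_h(1−p̂_h)/(n_h−1):
  stratum 1: (1475/2925)²·(1 − 221/1475)·0.136·0.864/220 = 0.00011547
  stratum 2: (600/2925)²·(1 − 73/600)·0.808·0.192/72 = 7.96325e-05
  stratum 3: (550/2925)²·(1 − 51/550)·0.353·0.647/50 = 0.000146528
  stratum 4: (300/2925)²·(1 − 48/300)·0.812·0.188/47 = 2.87003e-05
V̂(p̂_st) = 0.00037033; SE = √V̂ = 0.019244

p̂_st ≈ 0.3840, SE ≈ 0.0192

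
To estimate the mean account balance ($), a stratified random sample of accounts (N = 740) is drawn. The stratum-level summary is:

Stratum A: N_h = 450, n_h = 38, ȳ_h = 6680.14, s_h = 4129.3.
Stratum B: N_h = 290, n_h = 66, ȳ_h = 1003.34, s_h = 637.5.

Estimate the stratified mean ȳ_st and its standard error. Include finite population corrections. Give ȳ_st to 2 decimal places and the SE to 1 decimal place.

ȳ_st = Σ W_h ȳ_h = (450·6680.14 + 290·1003.34)/740 = 4455.44811
V̂(ȳ_st) = Σ W_h² (1 − n_h/N_h) s_h²/n_h, with W_h = N_h/N and N = 740:
  stratum A: (450/740)²·(1 − 38/450)·4129.3²/38 = 151920
  stratum B: (290/740)²·(1 − 66/290)·637.5²/66 = 730.464
V̂(ȳ_st) = 152651
SE(ȳ_st) = √152651 = 390.705

ȳ_st ≈ 4455.45, SE ≈ 390.7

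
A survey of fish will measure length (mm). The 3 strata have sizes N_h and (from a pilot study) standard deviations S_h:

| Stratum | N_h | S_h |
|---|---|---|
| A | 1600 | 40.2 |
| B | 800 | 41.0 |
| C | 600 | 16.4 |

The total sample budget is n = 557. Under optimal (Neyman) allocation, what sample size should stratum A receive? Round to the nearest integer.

Neyman allocation: n_h = n · N_h S_h / Σ N_i S_i, with n = 557.
  stratum A: N_h·S_h = 1600·40.2 = 64320.00
  stratum B: N_h·S_h = 800·41.0 = 32800.00
  stratum C: N_h·S_h = 600·16.4 = 9840.00
Σ N_h S_h = 106960.00
n for stratum A = 557·64320.00/106960.00 = 334.950 → 335

335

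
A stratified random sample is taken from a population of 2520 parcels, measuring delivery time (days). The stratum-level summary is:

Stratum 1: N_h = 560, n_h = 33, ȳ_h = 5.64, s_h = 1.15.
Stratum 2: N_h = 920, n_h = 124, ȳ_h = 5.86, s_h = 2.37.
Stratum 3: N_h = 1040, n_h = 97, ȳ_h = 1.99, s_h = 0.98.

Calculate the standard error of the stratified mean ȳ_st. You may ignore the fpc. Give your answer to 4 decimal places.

V̂(ȳ_st) = Σ W_h² s_h²/n_h, with W_h = N_h/N and N = 2520:
  stratum 1: (560/2520)²·1.15²/33 = 0.00197905
  stratum 2: (920/2520)²·2.37²/124 = 0.00603739
  stratum 3: (1040/2520)²·0.98²/97 = 0.00168634
V̂(ȳ_st) = 0.00970279
SE(ȳ_st) = √0.00970279 = 0.0985027

SE(ȳ_st) ≈ 0.0985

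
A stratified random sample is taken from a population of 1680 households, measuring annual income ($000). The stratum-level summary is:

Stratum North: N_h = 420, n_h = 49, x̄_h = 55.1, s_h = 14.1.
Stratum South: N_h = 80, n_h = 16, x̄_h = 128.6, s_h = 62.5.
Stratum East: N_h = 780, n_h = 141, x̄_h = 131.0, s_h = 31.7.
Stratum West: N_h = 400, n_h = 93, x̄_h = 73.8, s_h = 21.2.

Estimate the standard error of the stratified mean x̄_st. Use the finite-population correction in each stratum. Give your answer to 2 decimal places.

V̂(x̄_st) = Σ W_h² (1 − n_h/N_h) s_h²/n_h, with W_h = N_h/N and N = 1680:
  stratum North: (420/1680)²·(1 − 49/420)·14.1²/49 = 0.223999
  stratum South: (80/1680)²·(1 − 16/80)·62.5²/16 = 0.442885
  stratum East: (780/1680)²·(1 − 141/780)·31.7²/141 = 1.25857
  stratum West: (400/1680)²·(1 − 93/400)·21.2²/93 = 0.210266
V̂(x̄_st) = 2.13572
SE(x̄_st) = √2.13572 = 1.46141

SE(x̄_st) ≈ 1.46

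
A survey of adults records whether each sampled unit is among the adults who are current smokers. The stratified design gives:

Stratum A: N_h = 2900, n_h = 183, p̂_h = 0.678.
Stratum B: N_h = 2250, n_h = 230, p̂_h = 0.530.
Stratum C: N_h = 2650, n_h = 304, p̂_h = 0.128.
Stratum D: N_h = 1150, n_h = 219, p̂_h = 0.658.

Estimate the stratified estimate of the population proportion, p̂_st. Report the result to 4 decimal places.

N = 8950; stratum weights W_h = N_h/N.
p̂_st = Σ W_h p̂_h = (2900·0.678 + 2250·0.530 + 2650·0.128 + 1150·0.658)/8950 = 0.47537

p̂_st ≈ 0.4754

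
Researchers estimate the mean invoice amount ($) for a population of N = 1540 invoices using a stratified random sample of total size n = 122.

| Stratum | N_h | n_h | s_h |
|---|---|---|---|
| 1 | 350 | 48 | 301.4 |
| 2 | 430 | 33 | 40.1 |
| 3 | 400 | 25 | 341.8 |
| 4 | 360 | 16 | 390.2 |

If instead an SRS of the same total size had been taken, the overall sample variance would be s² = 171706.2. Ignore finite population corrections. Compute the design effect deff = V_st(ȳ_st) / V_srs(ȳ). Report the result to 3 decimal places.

V̂(ȳ_st) = Σ W_h² s_h²/n_h, with W_h = N_h/N and N = 1540:
  stratum 1: (350/1540)²·301.4²/48 = 97.7552
  stratum 2: (430/1540)²·40.1²/33 = 3.79901
  stratum 3: (400/1540)²·341.8²/25 = 315.27
  stratum 4: (360/1540)²·390.2²/16 = 520.018
V_st = 936.842
V_srs = s²/n = 171706.2/122 = 1407.43
deff = V_st / V_srs = 936.842/1407.43 = 0.6656

deff ≈ 0.666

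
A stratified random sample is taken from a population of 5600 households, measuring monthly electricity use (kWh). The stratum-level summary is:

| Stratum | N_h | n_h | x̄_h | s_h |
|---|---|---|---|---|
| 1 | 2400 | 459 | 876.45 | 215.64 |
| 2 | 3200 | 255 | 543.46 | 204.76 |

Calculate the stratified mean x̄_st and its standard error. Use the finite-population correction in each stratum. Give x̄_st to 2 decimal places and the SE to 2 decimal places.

x̄_st = Σ W_h x̄_h = (2400·876.45 + 3200·543.46)/5600 = 686.17000
V̂(x̄_st) = Σ W_h² (1 − n_h/N_h) s_h²/n_h, with W_h = N_h/N and N = 5600:
  stratum 1: (2400/5600)²·(1 − 459/2400)·215.64²/459 = 15.049
  stratum 2: (3200/5600)²·(1 − 255/3200)·204.76²/255 = 49.4094
V̂(x̄_st) = 64.4583
SE(x̄_st) = √64.4583 = 8.02859

x̄_st ≈ 686.17, SE ≈ 8.03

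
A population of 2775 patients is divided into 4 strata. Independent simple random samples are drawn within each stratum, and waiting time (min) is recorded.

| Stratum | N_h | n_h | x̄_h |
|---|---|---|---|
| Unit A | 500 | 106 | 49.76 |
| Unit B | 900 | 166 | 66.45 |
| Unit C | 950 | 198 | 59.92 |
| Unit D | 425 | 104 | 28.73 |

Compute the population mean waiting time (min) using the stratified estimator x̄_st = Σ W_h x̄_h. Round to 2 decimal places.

x̄_st ≈ 55.43

N = Σ N_h = 2775. Stratum weights W_h = N_h/N.
x̄_st = (500·49.76 + 900·66.45 + 950·59.92 + 425·28.73) / 2775 = 55.4304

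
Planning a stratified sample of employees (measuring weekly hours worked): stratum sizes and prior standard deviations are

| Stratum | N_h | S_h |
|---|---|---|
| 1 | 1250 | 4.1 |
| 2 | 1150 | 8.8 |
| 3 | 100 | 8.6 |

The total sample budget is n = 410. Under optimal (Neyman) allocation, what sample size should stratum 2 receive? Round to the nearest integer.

258

Neyman allocation: n_h = n · N_h S_h / Σ N_i S_i, with n = 410.
  stratum 1: N_h·S_h = 1250·4.1 = 5125.00
  stratum 2: N_h·S_h = 1150·8.8 = 10120.00
  stratum 3: N_h·S_h = 100·8.6 = 860.00
Σ N_h S_h = 16105.00
n for stratum 2 = 410·10120.00/16105.00 = 257.634 → 258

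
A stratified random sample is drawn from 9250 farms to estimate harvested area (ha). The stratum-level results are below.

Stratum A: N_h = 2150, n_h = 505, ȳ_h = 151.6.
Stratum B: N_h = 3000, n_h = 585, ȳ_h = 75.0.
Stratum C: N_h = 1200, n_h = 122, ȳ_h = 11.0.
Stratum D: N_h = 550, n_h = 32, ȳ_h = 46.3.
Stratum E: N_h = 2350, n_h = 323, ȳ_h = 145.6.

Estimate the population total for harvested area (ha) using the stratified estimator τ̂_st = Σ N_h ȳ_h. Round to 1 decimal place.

τ̂_st ≈ 931765.0

τ̂_st = Σ N_h ȳ_h = 2150·151.6 + 3000·75.0 + 1200·11.0 + 550·46.3 + 2350·145.6 = 931765.0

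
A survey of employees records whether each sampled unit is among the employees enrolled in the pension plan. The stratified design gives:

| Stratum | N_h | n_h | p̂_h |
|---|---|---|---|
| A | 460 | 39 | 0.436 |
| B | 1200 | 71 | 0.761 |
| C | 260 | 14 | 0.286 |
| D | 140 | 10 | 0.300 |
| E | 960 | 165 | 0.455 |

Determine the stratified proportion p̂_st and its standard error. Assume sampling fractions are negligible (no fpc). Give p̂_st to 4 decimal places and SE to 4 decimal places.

p̂_st ≈ 0.5520, SE ≈ 0.0297

N = 3020; stratum weights W_h = N_h/N.
p̂_st = Σ W_h p̂_h = (460·0.436 + 1200·0.761 + 260·0.286 + 140·0.300 + 960·0.455)/3020 = 0.55196
V̂(p̂_st) = Σ W_h² p̂_h(1−p̂_h)/(n_h−1):
  stratum A: (460/3020)²·0.436·0.564/38 = 0.000150136
  stratum B: (1200/3020)²·0.761·0.239/70 = 0.000410235
  stratum C: (260/3020)²·0.286·0.714/13 = 0.000116427
  stratum D: (140/3020)²·0.300·0.700/9 = 5.0144e-05
  stratum E: (960/3020)²·0.455·0.545/164 = 0.000152789
V̂(p̂_st) = 0.000879731; SE = √V̂ = 0.0296603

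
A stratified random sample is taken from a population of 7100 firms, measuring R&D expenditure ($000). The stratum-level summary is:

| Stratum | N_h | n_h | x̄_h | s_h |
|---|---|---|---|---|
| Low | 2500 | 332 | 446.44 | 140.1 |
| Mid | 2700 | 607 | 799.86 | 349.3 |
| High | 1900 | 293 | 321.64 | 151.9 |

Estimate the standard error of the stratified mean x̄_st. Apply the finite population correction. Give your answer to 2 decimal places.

V̂(x̄_st) = Σ W_h² (1 − n_h/N_h) s_h²/n_h, with W_h = N_h/N and N = 7100:
  stratum Low: (2500/7100)²·(1 − 332/2500)·140.1²/332 = 6.35654
  stratum Mid: (2700/7100)²·(1 − 607/2700)·349.3²/607 = 22.5333
  stratum High: (1900/7100)²·(1 − 293/1900)·151.9²/293 = 4.76981
V̂(x̄_st) = 33.6596
SE(x̄_st) = √33.6596 = 5.80169

SE(x̄_st) ≈ 5.80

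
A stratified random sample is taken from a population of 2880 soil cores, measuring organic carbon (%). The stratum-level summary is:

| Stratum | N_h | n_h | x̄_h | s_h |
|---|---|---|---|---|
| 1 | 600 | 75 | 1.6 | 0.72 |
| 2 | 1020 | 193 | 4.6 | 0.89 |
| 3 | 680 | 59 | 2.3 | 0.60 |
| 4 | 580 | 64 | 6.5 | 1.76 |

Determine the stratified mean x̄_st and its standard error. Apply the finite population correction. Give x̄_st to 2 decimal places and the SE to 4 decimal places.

x̄_st ≈ 3.81, SE ≈ 0.0523

x̄_st = Σ W_h x̄_h = (600·1.6 + 1020·4.6 + 680·2.3 + 580·6.5)/2880 = 3.81458
V̂(x̄_st) = Σ W_h² (1 − n_h/N_h) s_h²/n_h, with W_h = N_h/N and N = 2880:
  stratum 1: (600/2880)²·(1 − 75/600)·0.72²/75 = 0.0002625
  stratum 2: (1020/2880)²·(1 − 193/1020)·0.89²/193 = 0.000417391
  stratum 3: (680/2880)²·(1 − 59/680)·0.60²/59 = 0.000310646
  stratum 4: (580/2880)²·(1 − 64/580)·1.76²/64 = 0.00174638
V̂(x̄_st) = 0.00273691
SE(x̄_st) = √0.00273691 = 0.0523155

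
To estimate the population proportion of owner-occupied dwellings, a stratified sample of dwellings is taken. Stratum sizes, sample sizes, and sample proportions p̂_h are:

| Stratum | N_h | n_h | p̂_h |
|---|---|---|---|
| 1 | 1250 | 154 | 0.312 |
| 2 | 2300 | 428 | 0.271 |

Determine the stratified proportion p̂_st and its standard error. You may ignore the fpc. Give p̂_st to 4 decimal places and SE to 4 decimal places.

p̂_st ≈ 0.2854, SE ≈ 0.0192

N = 3550; stratum weights W_h = N_h/N.
p̂_st = Σ W_h p̂_h = (1250·0.312 + 2300·0.271)/3550 = 0.28544
V̂(p̂_st) = Σ W_h² p̂_h(1−p̂_h)/(n_h−1):
  stratum 1: (1250/3550)²·0.312·0.688/153 = 0.000173946
  stratum 2: (2300/3550)²·0.271·0.729/427 = 0.000194208
V̂(p̂_st) = 0.000368155; SE = √V̂ = 0.0191874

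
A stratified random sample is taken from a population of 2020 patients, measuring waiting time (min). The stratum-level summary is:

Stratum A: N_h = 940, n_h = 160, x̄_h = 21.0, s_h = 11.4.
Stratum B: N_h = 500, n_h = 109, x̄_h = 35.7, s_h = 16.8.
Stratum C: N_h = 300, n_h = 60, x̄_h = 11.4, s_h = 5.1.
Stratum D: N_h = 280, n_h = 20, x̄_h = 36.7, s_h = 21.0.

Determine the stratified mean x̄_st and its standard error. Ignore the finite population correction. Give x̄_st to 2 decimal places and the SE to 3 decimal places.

x̄_st ≈ 25.39, SE ≈ 0.876

x̄_st = Σ W_h x̄_h = (940·21.0 + 500·35.7 + 300·11.4 + 280·36.7)/2020 = 25.38911
V̂(x̄_st) = Σ W_h² s_h²/n_h, with W_h = N_h/N and N = 2020:
  stratum A: (940/2020)²·11.4²/160 = 0.175891
  stratum B: (500/2020)²·16.8²/109 = 0.158646
  stratum C: (300/2020)²·5.1²/60 = 0.00956156
  stratum D: (280/2020)²·21.0²/20 = 0.423664
V̂(x̄_st) = 0.767763
SE(x̄_st) = √0.767763 = 0.876221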